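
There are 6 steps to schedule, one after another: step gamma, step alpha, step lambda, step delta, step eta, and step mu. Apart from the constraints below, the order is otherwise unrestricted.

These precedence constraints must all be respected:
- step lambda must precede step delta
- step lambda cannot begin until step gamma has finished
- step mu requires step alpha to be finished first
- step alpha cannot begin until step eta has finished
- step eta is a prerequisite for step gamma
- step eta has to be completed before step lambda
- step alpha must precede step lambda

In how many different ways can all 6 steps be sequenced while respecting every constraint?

7

Only step eta has no prerequisites, so it must go first.
Counting all ways to extend the partial order to a total order gives 7.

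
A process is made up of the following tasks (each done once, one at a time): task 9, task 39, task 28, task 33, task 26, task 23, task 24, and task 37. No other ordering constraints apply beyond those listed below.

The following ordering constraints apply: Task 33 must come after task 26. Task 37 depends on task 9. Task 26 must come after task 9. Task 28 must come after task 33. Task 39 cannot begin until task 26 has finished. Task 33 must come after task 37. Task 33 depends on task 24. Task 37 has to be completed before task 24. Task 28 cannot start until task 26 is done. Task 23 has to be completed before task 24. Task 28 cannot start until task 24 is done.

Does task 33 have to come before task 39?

No

Task 33 and task 39 are not related by any chain of constraints.
There exist valid orderings with task 39 before task 33, so task 33 is not required to come first.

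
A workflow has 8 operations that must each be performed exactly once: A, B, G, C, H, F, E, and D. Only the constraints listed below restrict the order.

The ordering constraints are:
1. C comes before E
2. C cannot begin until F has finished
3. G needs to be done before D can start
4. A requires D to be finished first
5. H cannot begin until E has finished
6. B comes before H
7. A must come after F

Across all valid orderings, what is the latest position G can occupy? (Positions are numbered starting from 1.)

Every operation that must follow G has to come after it. Tracing all chains starting from G, those operations are: A, D — 2 in total.
So at least 2 operations follow G, putting G no later than position 6. That position is achievable by scheduling everything else first.

6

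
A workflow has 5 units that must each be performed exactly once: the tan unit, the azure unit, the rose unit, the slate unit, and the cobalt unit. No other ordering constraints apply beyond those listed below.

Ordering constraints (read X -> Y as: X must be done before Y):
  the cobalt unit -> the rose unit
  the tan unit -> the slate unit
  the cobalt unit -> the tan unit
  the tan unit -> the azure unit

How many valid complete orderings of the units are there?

Only the cobalt unit has no prerequisites, so it must go first.
Enumerating by repeatedly choosing an available unit (one whose prerequisites are all placed) gives 8 distinct complete orderings.

8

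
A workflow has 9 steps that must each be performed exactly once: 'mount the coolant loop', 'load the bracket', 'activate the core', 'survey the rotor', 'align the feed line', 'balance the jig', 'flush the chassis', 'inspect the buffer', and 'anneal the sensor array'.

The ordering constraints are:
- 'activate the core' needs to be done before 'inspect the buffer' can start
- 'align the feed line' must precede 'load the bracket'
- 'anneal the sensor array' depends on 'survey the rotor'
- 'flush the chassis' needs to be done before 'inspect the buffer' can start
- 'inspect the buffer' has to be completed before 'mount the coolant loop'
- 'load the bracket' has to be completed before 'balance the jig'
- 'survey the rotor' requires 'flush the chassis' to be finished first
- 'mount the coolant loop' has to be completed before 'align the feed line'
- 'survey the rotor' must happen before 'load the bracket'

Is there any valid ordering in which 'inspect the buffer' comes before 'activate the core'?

No

The constraints give a chain 'activate the core' → 'inspect the buffer', which forces 'activate the core' before 'inspect the buffer'.
So no valid ordering can have 'inspect the buffer' before 'activate the core'.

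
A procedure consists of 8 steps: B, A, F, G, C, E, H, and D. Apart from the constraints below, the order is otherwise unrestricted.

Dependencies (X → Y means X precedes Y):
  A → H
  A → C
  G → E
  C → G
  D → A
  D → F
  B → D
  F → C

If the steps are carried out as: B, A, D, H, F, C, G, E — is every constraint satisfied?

In the proposed order, A appears before D.
That contradicts the constraint that D must precede A.

No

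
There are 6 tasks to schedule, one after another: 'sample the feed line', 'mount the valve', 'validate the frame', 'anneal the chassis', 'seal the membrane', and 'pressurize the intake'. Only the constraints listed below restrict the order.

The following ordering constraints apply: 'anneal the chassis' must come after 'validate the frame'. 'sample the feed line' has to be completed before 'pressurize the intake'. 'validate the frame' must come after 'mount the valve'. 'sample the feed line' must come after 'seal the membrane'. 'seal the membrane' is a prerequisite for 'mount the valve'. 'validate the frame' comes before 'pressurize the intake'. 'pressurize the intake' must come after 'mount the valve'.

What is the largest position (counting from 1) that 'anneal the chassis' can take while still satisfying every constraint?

Nothing depends on 'anneal the chassis', so it can be the final task, position 6.

6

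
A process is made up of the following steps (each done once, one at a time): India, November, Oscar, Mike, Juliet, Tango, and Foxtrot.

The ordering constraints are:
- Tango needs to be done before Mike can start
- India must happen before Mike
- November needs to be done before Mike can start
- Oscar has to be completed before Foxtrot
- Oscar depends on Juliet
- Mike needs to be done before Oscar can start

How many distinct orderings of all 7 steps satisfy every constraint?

30

The steps with no prerequisites are India, November, Juliet, Tango; any of them can be placed first.
Counting all ways to extend the partial order to a total order gives 30.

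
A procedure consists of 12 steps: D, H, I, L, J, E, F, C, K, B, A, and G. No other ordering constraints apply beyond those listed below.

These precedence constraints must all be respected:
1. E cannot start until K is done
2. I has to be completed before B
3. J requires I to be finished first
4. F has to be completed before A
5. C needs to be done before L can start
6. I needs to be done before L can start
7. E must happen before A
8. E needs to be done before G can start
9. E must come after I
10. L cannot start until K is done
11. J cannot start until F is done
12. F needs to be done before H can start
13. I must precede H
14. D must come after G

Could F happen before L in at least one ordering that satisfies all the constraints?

Yes

The constraints leave F and L unordered relative to each other; nothing requires L earlier.
That means at least one valid schedule has F before L.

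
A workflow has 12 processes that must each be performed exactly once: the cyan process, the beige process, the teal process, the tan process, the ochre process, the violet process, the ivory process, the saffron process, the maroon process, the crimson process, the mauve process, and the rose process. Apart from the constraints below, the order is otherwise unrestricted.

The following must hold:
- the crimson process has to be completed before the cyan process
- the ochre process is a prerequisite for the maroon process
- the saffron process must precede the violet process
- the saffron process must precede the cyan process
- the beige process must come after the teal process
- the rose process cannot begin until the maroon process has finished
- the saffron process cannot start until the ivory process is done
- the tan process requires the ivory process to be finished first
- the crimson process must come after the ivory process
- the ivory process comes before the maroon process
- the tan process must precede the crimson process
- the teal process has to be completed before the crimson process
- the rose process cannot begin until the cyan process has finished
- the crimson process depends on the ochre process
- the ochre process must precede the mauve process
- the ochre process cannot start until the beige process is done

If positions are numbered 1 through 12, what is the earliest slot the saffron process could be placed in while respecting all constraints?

2

The only process forced before the saffron process (directly or transitively) is the ivory process.
So at minimum 1 process comes before the saffron process, putting the saffron process no earlier than position 2. That position is achievable by scheduling exactly that predecessor first.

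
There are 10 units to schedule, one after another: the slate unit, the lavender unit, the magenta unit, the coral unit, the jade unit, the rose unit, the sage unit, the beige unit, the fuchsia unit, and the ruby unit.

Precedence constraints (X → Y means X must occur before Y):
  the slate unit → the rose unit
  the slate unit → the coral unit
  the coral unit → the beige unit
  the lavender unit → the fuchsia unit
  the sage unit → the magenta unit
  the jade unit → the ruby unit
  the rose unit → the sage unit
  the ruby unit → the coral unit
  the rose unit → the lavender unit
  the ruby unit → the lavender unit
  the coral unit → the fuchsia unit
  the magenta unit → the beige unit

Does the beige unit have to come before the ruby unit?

There is a chain the ruby unit → the coral unit → the beige unit, which puts the ruby unit before the beige unit.
So the beige unit does not have to come before the ruby unit — it cannot.

No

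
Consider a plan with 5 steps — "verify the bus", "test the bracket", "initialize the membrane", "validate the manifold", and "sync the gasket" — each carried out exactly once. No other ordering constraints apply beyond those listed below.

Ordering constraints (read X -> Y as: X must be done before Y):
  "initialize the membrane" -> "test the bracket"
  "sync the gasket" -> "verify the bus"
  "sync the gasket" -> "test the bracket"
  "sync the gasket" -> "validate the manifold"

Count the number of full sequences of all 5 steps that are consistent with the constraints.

2 steps have no prerequisites ("initialize the membrane", "sync the gasket"), so any of them could come first.
Systematically extending each partial ordering one step at a time and counting, there are 18 complete orderings.

18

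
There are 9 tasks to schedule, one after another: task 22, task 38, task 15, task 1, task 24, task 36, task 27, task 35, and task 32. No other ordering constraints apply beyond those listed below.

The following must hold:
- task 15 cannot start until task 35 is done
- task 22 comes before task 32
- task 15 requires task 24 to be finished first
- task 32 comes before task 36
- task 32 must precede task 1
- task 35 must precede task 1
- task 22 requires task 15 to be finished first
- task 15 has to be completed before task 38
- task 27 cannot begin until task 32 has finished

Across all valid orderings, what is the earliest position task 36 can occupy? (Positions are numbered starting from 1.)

Working backwards through the constraints from task 36, its full set of required predecessors is task 22, task 15, task 24, task 35, task 32 — 5 of them.
With 5 mandatory predecessors, the earliest task 36 can sit is position 5+1 = 6, and placing just those 5 first achieves it.

6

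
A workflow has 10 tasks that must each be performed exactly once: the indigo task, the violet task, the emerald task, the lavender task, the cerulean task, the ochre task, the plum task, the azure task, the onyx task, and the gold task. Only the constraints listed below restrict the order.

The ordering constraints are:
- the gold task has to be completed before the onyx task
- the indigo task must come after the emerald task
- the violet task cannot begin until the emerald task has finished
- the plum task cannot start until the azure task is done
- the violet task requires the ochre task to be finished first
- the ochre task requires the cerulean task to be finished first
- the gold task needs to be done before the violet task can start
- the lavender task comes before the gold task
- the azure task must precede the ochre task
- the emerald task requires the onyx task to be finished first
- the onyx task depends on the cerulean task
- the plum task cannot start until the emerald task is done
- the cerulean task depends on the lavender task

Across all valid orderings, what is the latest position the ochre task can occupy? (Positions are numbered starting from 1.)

9

Following the constraints forward from the ochre task, its only required successor is the violet task.
With 1 mandatory successor out of 10 tasks total, the latest slot for the ochre task is 10−1 = 9, and it's reachable by doing all non-successors before the ochre task.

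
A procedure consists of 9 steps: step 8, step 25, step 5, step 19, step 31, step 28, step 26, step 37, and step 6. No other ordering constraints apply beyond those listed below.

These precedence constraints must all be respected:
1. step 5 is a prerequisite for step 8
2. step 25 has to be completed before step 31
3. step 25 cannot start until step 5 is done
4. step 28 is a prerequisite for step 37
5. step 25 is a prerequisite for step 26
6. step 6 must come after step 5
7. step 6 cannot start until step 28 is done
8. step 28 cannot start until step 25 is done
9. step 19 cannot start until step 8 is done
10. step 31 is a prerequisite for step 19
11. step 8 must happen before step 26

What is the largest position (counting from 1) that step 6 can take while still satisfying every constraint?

No constraint forces any step after step 6, so it can be placed last, in position 9.

9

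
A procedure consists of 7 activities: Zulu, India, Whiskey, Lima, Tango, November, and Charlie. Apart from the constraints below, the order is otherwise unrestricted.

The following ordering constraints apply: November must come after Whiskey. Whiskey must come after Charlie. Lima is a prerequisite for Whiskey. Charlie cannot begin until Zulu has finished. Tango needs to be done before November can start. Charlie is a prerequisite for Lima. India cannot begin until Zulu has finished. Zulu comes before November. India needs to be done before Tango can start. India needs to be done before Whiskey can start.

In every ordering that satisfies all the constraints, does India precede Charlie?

No

No chain of constraints connects India to Charlie in either direction.
A valid ordering placing Charlie before India exists, so the answer is no.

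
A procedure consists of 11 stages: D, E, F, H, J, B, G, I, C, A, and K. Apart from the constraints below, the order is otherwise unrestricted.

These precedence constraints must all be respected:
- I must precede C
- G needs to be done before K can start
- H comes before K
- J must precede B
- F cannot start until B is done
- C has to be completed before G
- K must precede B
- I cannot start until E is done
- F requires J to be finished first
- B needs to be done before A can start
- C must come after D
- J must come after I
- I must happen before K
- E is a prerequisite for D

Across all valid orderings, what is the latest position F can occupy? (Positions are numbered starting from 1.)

11

Nothing depends on F, so it can be the final stage, position 11.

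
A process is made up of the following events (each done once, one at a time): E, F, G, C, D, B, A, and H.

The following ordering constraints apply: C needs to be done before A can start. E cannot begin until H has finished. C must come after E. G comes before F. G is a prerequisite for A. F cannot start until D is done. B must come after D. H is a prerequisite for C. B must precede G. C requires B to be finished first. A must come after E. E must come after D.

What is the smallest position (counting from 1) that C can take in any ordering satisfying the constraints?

The events that are forced before C, directly or transitively, are E, D, B, H. That's 4 events.
With 4 mandatory predecessors, the earliest C can sit is position 4+1 = 5, and placing just those 4 first achieves it.

5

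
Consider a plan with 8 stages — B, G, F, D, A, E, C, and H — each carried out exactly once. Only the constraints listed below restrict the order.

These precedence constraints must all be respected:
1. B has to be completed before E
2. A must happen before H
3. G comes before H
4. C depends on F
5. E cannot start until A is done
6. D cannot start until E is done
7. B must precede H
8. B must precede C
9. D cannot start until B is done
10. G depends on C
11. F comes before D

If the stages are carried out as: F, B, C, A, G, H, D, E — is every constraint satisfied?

In the proposed order, D appears before E.
But one of the constraints requires E before D, so this ordering violates it.

No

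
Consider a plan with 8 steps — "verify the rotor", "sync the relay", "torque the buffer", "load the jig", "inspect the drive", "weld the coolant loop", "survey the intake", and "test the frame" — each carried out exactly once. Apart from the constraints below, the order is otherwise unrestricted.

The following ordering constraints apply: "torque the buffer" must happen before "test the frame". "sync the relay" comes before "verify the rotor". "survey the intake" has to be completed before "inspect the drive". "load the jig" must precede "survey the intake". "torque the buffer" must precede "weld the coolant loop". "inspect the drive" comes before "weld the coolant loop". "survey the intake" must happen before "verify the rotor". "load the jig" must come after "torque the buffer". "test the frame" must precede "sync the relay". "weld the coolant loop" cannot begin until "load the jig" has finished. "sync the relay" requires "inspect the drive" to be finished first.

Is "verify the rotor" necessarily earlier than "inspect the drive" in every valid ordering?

No

There is a chain "inspect the drive" → "sync the relay" → "verify the rotor", which puts "inspect the drive" before "verify the rotor".
So "verify the rotor" does not have to come before "inspect the drive" — it cannot.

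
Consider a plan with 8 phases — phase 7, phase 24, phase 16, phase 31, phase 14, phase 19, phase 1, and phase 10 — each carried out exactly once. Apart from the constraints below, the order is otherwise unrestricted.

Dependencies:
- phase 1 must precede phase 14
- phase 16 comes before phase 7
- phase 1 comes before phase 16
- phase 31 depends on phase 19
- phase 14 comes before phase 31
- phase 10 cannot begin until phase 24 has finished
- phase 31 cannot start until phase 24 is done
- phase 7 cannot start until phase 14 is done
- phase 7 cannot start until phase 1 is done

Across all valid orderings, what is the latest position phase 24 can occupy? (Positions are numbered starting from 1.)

6

The phases that are forced after phase 24, directly or by a chain of constraints, are phase 31, phase 10. That's 2 phases.
So at least 2 phases follow phase 24, putting phase 24 no later than position 6. That position is achievable by scheduling everything else first.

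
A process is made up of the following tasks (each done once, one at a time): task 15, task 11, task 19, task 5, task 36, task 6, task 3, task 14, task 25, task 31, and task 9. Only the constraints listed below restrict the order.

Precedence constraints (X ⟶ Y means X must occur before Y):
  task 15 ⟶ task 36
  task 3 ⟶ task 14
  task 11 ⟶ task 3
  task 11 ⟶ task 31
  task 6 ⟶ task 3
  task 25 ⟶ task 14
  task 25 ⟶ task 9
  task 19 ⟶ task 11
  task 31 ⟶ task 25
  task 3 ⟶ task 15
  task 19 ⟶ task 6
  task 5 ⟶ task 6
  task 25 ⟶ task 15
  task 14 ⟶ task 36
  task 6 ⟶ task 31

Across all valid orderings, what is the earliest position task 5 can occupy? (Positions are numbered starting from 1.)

Nothing is required before task 5; it can be the very first task.

1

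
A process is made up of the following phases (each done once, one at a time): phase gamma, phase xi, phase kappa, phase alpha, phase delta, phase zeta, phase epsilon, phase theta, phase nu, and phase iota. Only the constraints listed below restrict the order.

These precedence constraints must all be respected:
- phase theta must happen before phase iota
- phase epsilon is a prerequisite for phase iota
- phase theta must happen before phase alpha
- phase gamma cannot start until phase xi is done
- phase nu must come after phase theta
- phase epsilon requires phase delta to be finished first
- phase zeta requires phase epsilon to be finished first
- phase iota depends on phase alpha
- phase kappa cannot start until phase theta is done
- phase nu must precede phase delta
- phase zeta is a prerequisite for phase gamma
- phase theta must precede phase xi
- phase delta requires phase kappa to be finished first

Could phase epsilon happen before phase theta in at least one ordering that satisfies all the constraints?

There is a dependency chain phase theta → phase kappa → phase delta → phase epsilon, so phase epsilon always comes after phase theta.
So no valid ordering can have phase epsilon before phase theta.

No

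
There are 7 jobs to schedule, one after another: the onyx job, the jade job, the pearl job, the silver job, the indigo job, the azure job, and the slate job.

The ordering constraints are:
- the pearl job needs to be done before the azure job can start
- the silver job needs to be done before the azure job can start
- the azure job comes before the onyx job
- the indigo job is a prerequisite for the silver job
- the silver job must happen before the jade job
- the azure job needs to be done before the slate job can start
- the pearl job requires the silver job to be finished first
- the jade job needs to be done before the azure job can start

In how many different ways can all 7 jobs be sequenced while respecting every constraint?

The indigo job is the only job with nothing required before it, so every ordering starts there.
Enumerating by repeatedly choosing an available job (one whose prerequisites are all placed) gives 4 distinct complete orderings.

4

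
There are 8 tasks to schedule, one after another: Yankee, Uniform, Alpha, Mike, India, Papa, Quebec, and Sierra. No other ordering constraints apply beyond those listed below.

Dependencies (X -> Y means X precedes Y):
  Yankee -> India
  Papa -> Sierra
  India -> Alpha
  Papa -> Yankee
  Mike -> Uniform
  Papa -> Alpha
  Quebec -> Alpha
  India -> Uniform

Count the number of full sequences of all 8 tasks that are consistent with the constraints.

The tasks with no prerequisites are Mike, Papa, Quebec; any of them can be placed first.
Systematically extending each partial ordering one task at a time and counting, there are 314 complete orderings.

314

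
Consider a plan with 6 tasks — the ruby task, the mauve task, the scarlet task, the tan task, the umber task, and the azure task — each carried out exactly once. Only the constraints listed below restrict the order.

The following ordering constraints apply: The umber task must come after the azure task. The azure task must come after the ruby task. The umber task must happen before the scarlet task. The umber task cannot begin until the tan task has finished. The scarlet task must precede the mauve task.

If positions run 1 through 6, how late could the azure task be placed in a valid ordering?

Every task that must follow the azure task has to come after it. Tracing all chains starting from the azure task, those tasks are: the mauve task, the scarlet task, the umber task — 3 in total.
So at least 3 tasks follow the azure task, putting the azure task no later than position 3. That position is achievable by scheduling everything else first.

3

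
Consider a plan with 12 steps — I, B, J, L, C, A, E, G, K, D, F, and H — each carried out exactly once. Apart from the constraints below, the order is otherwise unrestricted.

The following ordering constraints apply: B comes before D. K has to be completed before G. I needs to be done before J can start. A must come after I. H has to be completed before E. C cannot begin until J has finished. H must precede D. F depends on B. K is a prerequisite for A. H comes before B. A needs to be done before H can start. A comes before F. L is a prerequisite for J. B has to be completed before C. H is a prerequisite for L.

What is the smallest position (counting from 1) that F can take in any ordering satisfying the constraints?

6

Working backwards through the constraints from F, its full set of required predecessors is I, B, A, K, H — 5 of them.
With 5 mandatory predecessors, the earliest F can sit is position 5+1 = 6, and placing just those 5 first achieves it.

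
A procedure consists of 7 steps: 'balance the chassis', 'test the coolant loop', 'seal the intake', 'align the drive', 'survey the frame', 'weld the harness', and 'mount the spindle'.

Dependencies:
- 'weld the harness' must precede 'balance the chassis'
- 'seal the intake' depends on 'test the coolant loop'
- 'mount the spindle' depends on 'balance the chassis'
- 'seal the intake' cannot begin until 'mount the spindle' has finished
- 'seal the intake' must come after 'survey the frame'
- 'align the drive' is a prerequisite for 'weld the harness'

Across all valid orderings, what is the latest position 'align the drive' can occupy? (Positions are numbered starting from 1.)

Following every chain forward from 'align the drive', the steps that must come later are 'balance the chassis', 'seal the intake', 'weld the harness', 'mount the spindle' — 4 of them.
So at least 4 steps follow 'align the drive', putting 'align the drive' no later than position 3. That position is achievable by scheduling everything else first.

3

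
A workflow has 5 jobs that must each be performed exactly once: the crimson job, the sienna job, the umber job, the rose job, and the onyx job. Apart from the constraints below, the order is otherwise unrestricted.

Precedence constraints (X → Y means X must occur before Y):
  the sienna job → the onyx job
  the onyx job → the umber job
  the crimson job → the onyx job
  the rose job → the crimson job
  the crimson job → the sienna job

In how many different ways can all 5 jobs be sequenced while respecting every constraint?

The rose job is the only job with nothing required before it, so every ordering starts there.
Every job is then forced in turn, so only 1 complete ordering is consistent with the constraints.

1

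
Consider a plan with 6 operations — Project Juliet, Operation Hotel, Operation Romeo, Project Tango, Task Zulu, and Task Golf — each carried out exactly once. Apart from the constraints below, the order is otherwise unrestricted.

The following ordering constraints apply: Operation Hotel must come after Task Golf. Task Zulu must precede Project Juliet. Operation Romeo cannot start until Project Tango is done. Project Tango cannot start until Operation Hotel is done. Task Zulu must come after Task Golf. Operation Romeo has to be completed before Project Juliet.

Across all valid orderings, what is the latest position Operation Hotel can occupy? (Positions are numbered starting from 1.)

Every operation that must follow Operation Hotel has to come after it. Tracing all chains starting from Operation Hotel, those operations are: Project Juliet, Operation Romeo, Project Tango — 3 in total.
With 3 mandatory successors out of 6 operations total, the latest slot for Operation Hotel is 6−3 = 3, and it's reachable by doing all non-successors before Operation Hotel.

3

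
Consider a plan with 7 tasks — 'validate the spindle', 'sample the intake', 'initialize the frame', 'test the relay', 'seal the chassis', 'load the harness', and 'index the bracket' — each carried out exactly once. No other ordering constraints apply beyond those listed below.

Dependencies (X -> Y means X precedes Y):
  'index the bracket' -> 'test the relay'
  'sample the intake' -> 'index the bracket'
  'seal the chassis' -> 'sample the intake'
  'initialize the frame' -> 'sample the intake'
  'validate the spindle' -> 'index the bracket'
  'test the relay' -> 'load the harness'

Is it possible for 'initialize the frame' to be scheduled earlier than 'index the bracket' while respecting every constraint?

Yes

The constraints force 'initialize the frame' before 'index the bracket', so yes — every valid ordering has 'initialize the frame' earlier.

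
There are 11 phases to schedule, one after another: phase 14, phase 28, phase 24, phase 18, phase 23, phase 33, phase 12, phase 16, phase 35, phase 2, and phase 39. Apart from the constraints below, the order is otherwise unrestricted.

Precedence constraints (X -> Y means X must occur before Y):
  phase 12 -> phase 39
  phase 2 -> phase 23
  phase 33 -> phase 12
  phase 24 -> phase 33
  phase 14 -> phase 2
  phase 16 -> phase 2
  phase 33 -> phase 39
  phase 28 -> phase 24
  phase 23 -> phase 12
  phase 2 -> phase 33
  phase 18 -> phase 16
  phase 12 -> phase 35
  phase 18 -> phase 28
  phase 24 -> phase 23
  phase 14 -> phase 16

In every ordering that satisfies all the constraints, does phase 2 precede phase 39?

Yes

Following the dependencies: phase 2 → phase 33 → phase 39.
So phase 2 must precede phase 39 in any valid ordering.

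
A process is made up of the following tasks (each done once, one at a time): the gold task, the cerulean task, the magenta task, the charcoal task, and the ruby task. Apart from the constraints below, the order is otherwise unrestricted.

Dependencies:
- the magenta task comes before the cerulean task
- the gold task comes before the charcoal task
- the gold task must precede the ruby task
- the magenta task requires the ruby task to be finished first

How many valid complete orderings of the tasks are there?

Only the gold task has no prerequisites, so it must go first.
Systematically extending each partial ordering one task at a time and counting, there are 4 complete orderings.

4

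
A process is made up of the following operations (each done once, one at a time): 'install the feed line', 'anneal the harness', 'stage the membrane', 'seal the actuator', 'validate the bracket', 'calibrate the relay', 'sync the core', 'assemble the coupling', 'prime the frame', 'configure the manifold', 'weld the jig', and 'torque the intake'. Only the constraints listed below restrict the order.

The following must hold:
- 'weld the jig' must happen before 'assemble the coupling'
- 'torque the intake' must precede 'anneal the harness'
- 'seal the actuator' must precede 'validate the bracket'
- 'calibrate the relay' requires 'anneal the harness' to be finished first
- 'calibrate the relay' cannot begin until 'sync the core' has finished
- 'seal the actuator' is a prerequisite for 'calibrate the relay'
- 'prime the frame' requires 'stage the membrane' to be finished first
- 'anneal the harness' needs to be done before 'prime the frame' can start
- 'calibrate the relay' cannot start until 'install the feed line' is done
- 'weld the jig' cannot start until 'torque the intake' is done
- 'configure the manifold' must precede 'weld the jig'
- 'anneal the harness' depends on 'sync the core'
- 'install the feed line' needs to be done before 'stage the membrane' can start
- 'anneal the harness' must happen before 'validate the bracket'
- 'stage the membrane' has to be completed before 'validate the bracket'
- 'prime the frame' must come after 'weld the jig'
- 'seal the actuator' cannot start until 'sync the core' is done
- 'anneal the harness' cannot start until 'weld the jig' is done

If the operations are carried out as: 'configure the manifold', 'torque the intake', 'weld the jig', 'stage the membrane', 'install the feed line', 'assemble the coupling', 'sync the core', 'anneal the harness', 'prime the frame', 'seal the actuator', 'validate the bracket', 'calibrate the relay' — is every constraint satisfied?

In the proposed order, 'stage the membrane' appears before 'install the feed line'.
But one of the constraints requires 'install the feed line' before 'stage the membrane', so this ordering violates it.

No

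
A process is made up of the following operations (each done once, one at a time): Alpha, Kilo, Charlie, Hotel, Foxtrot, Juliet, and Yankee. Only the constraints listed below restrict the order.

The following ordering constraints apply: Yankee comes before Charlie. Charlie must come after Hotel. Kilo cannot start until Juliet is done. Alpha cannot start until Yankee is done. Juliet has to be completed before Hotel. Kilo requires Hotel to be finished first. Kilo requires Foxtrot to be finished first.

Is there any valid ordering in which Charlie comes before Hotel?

No

There is a dependency chain Hotel → Charlie, so Charlie always comes after Hotel.
So no valid ordering can have Charlie before Hotel.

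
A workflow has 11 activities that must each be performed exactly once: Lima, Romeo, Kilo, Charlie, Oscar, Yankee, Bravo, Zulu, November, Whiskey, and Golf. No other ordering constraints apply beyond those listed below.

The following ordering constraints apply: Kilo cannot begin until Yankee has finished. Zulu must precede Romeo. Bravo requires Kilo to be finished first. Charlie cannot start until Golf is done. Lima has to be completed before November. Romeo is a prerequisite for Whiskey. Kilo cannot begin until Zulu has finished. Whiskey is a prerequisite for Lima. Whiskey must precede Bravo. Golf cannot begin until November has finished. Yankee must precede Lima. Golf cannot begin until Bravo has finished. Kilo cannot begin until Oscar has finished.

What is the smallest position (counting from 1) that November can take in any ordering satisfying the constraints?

6

Working backwards through the constraints from November, its full set of required predecessors is Lima, Romeo, Yankee, Zulu, Whiskey — 5 of them.
With 5 mandatory predecessors, the earliest November can sit is position 5+1 = 6, and placing just those 5 first achieves it.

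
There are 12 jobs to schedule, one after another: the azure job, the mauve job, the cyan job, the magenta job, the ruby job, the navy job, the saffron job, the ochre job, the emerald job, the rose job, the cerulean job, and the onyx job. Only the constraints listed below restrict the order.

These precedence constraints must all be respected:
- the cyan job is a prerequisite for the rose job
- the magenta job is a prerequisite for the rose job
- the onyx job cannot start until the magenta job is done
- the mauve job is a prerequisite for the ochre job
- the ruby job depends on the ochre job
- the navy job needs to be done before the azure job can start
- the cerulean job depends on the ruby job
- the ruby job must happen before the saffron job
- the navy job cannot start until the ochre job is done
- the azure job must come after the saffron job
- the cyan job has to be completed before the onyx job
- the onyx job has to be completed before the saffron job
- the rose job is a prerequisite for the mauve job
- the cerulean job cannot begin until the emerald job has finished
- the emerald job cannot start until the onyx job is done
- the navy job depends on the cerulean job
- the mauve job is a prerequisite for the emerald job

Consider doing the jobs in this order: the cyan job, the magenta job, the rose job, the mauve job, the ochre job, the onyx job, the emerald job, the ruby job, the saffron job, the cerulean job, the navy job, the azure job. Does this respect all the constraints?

Every stated constraint is respected: the ochre job sits at position 5, ahead of the navy job at position 11, and each of the other listed pairs likewise has the predecessor earlier in the sequence.

Yes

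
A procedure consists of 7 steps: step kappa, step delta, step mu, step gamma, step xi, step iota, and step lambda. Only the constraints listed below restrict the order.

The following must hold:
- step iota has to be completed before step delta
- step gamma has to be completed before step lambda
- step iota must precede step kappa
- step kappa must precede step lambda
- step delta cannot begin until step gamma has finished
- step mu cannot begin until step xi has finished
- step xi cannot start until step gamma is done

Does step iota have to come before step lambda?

Yes

Tracing the constraints gives a chain: step iota → step kappa → step lambda.
Hence step iota necessarily comes before step lambda.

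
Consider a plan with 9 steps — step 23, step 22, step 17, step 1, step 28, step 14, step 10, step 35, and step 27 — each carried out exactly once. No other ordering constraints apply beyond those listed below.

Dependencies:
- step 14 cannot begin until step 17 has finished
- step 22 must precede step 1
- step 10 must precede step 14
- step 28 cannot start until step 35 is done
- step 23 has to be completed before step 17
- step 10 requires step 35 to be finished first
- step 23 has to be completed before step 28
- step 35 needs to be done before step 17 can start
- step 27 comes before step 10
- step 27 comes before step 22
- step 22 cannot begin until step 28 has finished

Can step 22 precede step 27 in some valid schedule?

No

Following step 27 → step 22, step 27 must precede step 22 in every valid ordering.
So no valid ordering can have step 22 before step 27.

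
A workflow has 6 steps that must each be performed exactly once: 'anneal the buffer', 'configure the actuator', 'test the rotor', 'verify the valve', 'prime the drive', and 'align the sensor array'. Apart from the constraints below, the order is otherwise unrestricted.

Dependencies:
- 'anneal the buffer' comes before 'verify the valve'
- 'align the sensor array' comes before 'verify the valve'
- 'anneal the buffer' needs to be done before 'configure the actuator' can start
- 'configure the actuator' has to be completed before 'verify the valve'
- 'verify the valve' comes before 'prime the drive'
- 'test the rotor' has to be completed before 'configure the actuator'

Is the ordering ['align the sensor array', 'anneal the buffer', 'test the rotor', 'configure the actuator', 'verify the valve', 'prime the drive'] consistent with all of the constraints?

Yes

Every stated constraint is respected: 'align the sensor array' sits at position 1, ahead of 'verify the valve' at position 5, and each of the other listed pairs likewise has the predecessor earlier in the sequence.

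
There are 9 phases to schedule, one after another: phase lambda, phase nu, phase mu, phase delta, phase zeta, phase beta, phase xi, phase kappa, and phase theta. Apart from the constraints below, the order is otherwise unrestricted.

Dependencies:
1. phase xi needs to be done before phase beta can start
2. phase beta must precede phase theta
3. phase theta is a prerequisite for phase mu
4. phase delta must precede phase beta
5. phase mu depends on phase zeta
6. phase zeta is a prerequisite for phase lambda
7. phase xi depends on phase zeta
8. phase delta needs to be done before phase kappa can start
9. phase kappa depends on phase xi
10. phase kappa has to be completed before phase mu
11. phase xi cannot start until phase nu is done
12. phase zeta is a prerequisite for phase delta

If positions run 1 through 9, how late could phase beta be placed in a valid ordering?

7

Following every chain forward from phase beta, the phases that must come later are phase mu, phase theta — 2 of them.
So at least 2 phases follow phase beta, putting phase beta no later than position 7. That position is achievable by scheduling everything else first.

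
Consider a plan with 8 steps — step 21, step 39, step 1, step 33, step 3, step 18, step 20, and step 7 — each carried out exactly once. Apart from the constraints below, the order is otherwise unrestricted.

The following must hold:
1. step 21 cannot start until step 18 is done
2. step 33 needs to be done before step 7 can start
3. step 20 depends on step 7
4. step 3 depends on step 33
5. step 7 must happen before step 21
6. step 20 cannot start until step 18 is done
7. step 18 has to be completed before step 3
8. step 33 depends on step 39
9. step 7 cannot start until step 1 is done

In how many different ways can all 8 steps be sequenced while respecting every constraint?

120

3 steps have no prerequisites (step 39, step 1, step 18), so any of them could come first.
Enumerating by repeatedly choosing an available step (one whose prerequisites are all placed) gives 120 distinct complete orderings.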